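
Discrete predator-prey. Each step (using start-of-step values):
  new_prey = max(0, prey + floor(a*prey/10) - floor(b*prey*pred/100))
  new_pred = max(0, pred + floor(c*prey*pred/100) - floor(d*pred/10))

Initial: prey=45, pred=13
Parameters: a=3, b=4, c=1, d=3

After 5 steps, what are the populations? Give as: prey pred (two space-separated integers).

Answer: 9 11

Derivation:
Step 1: prey: 45+13-23=35; pred: 13+5-3=15
Step 2: prey: 35+10-21=24; pred: 15+5-4=16
Step 3: prey: 24+7-15=16; pred: 16+3-4=15
Step 4: prey: 16+4-9=11; pred: 15+2-4=13
Step 5: prey: 11+3-5=9; pred: 13+1-3=11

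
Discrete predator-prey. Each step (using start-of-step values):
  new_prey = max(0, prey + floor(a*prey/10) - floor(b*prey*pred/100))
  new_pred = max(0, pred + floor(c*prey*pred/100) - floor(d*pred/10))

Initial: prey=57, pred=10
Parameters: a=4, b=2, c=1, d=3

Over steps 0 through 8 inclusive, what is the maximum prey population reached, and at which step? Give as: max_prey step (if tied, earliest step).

Answer: 84 3

Derivation:
Step 1: prey: 57+22-11=68; pred: 10+5-3=12
Step 2: prey: 68+27-16=79; pred: 12+8-3=17
Step 3: prey: 79+31-26=84; pred: 17+13-5=25
Step 4: prey: 84+33-42=75; pred: 25+21-7=39
Step 5: prey: 75+30-58=47; pred: 39+29-11=57
Step 6: prey: 47+18-53=12; pred: 57+26-17=66
Step 7: prey: 12+4-15=1; pred: 66+7-19=54
Step 8: prey: 1+0-1=0; pred: 54+0-16=38
Max prey = 84 at step 3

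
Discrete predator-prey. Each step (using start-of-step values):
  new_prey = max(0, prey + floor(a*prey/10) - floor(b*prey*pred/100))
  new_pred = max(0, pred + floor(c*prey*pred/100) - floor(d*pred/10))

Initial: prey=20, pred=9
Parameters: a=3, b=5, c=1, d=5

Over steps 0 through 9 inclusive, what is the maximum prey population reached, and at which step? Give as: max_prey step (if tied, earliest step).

Answer: 69 9

Derivation:
Step 1: prey: 20+6-9=17; pred: 9+1-4=6
Step 2: prey: 17+5-5=17; pred: 6+1-3=4
Step 3: prey: 17+5-3=19; pred: 4+0-2=2
Step 4: prey: 19+5-1=23; pred: 2+0-1=1
Step 5: prey: 23+6-1=28; pred: 1+0-0=1
Step 6: prey: 28+8-1=35; pred: 1+0-0=1
Step 7: prey: 35+10-1=44; pred: 1+0-0=1
Step 8: prey: 44+13-2=55; pred: 1+0-0=1
Step 9: prey: 55+16-2=69; pred: 1+0-0=1
Max prey = 69 at step 9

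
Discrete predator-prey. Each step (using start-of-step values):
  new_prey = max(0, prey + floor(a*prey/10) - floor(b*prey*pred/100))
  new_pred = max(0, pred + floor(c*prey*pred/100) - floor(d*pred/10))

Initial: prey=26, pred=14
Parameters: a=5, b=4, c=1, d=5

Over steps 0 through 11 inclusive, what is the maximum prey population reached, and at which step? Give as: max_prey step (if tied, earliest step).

Answer: 194 10

Derivation:
Step 1: prey: 26+13-14=25; pred: 14+3-7=10
Step 2: prey: 25+12-10=27; pred: 10+2-5=7
Step 3: prey: 27+13-7=33; pred: 7+1-3=5
Step 4: prey: 33+16-6=43; pred: 5+1-2=4
Step 5: prey: 43+21-6=58; pred: 4+1-2=3
Step 6: prey: 58+29-6=81; pred: 3+1-1=3
Step 7: prey: 81+40-9=112; pred: 3+2-1=4
Step 8: prey: 112+56-17=151; pred: 4+4-2=6
Step 9: prey: 151+75-36=190; pred: 6+9-3=12
Step 10: prey: 190+95-91=194; pred: 12+22-6=28
Step 11: prey: 194+97-217=74; pred: 28+54-14=68
Max prey = 194 at step 10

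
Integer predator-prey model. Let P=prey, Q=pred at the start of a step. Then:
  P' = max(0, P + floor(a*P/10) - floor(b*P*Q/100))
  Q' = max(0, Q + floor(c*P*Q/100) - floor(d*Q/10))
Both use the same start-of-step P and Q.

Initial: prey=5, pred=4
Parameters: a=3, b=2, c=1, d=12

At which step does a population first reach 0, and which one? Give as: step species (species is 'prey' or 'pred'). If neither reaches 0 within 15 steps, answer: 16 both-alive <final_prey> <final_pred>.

Step 1: prey: 5+1-0=6; pred: 4+0-4=0
First extinction: pred at step 1

Answer: 1 pred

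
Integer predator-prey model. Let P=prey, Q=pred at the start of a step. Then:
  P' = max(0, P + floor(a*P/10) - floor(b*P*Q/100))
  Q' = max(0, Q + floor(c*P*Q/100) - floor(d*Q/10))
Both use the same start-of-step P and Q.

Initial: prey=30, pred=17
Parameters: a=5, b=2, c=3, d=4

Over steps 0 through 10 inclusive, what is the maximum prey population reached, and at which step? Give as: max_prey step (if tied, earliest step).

Answer: 35 1

Derivation:
Step 1: prey: 30+15-10=35; pred: 17+15-6=26
Step 2: prey: 35+17-18=34; pred: 26+27-10=43
Step 3: prey: 34+17-29=22; pred: 43+43-17=69
Step 4: prey: 22+11-30=3; pred: 69+45-27=87
Step 5: prey: 3+1-5=0; pred: 87+7-34=60
Step 6: prey: 0+0-0=0; pred: 60+0-24=36
Step 7: prey: 0+0-0=0; pred: 36+0-14=22
Step 8: prey: 0+0-0=0; pred: 22+0-8=14
Step 9: prey: 0+0-0=0; pred: 14+0-5=9
Step 10: prey: 0+0-0=0; pred: 9+0-3=6
Max prey = 35 at step 1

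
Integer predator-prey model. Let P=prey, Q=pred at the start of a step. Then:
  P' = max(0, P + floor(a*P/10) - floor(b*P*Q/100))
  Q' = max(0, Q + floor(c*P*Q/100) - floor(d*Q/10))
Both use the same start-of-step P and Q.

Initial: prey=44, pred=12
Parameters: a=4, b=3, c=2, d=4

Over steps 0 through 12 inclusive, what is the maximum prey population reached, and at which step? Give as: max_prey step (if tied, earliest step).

Answer: 46 1

Derivation:
Step 1: prey: 44+17-15=46; pred: 12+10-4=18
Step 2: prey: 46+18-24=40; pred: 18+16-7=27
Step 3: prey: 40+16-32=24; pred: 27+21-10=38
Step 4: prey: 24+9-27=6; pred: 38+18-15=41
Step 5: prey: 6+2-7=1; pred: 41+4-16=29
Step 6: prey: 1+0-0=1; pred: 29+0-11=18
Step 7: prey: 1+0-0=1; pred: 18+0-7=11
Step 8: prey: 1+0-0=1; pred: 11+0-4=7
Step 9: prey: 1+0-0=1; pred: 7+0-2=5
Step 10: prey: 1+0-0=1; pred: 5+0-2=3
Step 11: prey: 1+0-0=1; pred: 3+0-1=2
Step 12: prey: 1+0-0=1; pred: 2+0-0=2
Max prey = 46 at step 1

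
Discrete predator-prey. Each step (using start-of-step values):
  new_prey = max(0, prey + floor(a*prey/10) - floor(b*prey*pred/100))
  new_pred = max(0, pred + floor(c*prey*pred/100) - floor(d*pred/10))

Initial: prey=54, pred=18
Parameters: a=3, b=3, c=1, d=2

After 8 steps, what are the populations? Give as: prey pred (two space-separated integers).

Step 1: prey: 54+16-29=41; pred: 18+9-3=24
Step 2: prey: 41+12-29=24; pred: 24+9-4=29
Step 3: prey: 24+7-20=11; pred: 29+6-5=30
Step 4: prey: 11+3-9=5; pred: 30+3-6=27
Step 5: prey: 5+1-4=2; pred: 27+1-5=23
Step 6: prey: 2+0-1=1; pred: 23+0-4=19
Step 7: prey: 1+0-0=1; pred: 19+0-3=16
Step 8: prey: 1+0-0=1; pred: 16+0-3=13

Answer: 1 13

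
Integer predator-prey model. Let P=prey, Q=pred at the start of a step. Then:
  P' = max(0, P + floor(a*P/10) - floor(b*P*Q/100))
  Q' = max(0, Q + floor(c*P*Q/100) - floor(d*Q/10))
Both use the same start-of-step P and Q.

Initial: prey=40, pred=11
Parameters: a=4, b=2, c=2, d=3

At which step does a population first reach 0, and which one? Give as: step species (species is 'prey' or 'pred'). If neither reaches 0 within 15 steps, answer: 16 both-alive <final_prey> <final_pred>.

Answer: 5 prey

Derivation:
Step 1: prey: 40+16-8=48; pred: 11+8-3=16
Step 2: prey: 48+19-15=52; pred: 16+15-4=27
Step 3: prey: 52+20-28=44; pred: 27+28-8=47
Step 4: prey: 44+17-41=20; pred: 47+41-14=74
Step 5: prey: 20+8-29=0; pred: 74+29-22=81
First extinction: prey at step 5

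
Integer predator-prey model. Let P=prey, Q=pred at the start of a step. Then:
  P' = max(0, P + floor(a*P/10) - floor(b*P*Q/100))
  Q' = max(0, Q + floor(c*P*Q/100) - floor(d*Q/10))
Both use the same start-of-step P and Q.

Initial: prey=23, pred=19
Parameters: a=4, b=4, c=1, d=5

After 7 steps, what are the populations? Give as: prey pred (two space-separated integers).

Step 1: prey: 23+9-17=15; pred: 19+4-9=14
Step 2: prey: 15+6-8=13; pred: 14+2-7=9
Step 3: prey: 13+5-4=14; pred: 9+1-4=6
Step 4: prey: 14+5-3=16; pred: 6+0-3=3
Step 5: prey: 16+6-1=21; pred: 3+0-1=2
Step 6: prey: 21+8-1=28; pred: 2+0-1=1
Step 7: prey: 28+11-1=38; pred: 1+0-0=1

Answer: 38 1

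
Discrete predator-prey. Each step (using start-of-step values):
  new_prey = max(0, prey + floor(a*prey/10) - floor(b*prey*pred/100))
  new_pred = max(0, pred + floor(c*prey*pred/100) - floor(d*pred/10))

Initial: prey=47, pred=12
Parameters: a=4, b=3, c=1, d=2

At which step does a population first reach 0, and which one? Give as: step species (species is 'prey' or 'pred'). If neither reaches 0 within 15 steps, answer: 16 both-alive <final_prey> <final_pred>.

Step 1: prey: 47+18-16=49; pred: 12+5-2=15
Step 2: prey: 49+19-22=46; pred: 15+7-3=19
Step 3: prey: 46+18-26=38; pred: 19+8-3=24
Step 4: prey: 38+15-27=26; pred: 24+9-4=29
Step 5: prey: 26+10-22=14; pred: 29+7-5=31
Step 6: prey: 14+5-13=6; pred: 31+4-6=29
Step 7: prey: 6+2-5=3; pred: 29+1-5=25
Step 8: prey: 3+1-2=2; pred: 25+0-5=20
Step 9: prey: 2+0-1=1; pred: 20+0-4=16
Step 10: prey: 1+0-0=1; pred: 16+0-3=13
Step 11: prey: 1+0-0=1; pred: 13+0-2=11
Step 12: prey: 1+0-0=1; pred: 11+0-2=9
Step 13: prey: 1+0-0=1; pred: 9+0-1=8
Step 14: prey: 1+0-0=1; pred: 8+0-1=7
Step 15: prey: 1+0-0=1; pred: 7+0-1=6
No extinction within 15 steps

Answer: 16 both-alive 1 6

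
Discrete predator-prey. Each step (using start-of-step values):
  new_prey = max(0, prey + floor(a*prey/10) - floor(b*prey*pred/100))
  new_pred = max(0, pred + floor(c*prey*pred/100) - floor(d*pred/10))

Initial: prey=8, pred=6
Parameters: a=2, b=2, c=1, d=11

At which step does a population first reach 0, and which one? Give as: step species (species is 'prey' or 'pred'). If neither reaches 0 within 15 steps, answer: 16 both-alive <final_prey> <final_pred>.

Step 1: prey: 8+1-0=9; pred: 6+0-6=0
First extinction: pred at step 1

Answer: 1 pred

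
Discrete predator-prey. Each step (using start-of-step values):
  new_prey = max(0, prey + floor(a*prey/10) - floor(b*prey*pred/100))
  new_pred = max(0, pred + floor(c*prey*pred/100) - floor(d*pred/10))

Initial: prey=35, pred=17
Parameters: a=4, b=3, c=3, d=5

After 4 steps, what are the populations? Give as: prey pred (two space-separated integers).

Answer: 1 28

Derivation:
Step 1: prey: 35+14-17=32; pred: 17+17-8=26
Step 2: prey: 32+12-24=20; pred: 26+24-13=37
Step 3: prey: 20+8-22=6; pred: 37+22-18=41
Step 4: prey: 6+2-7=1; pred: 41+7-20=28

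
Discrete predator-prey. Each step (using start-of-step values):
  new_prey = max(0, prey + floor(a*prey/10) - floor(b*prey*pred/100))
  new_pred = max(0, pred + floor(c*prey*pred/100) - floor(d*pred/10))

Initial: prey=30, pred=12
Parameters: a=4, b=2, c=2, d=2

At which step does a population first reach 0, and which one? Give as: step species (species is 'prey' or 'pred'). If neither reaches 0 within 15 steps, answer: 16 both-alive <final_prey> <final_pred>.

Step 1: prey: 30+12-7=35; pred: 12+7-2=17
Step 2: prey: 35+14-11=38; pred: 17+11-3=25
Step 3: prey: 38+15-19=34; pred: 25+19-5=39
Step 4: prey: 34+13-26=21; pred: 39+26-7=58
Step 5: prey: 21+8-24=5; pred: 58+24-11=71
Step 6: prey: 5+2-7=0; pred: 71+7-14=64
First extinction: prey at step 6

Answer: 6 prey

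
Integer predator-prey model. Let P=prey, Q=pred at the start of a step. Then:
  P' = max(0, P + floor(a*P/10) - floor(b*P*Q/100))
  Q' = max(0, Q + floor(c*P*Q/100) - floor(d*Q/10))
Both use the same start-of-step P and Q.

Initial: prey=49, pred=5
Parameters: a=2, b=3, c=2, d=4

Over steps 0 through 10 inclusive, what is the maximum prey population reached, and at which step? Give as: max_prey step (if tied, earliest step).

Answer: 51 1

Derivation:
Step 1: prey: 49+9-7=51; pred: 5+4-2=7
Step 2: prey: 51+10-10=51; pred: 7+7-2=12
Step 3: prey: 51+10-18=43; pred: 12+12-4=20
Step 4: prey: 43+8-25=26; pred: 20+17-8=29
Step 5: prey: 26+5-22=9; pred: 29+15-11=33
Step 6: prey: 9+1-8=2; pred: 33+5-13=25
Step 7: prey: 2+0-1=1; pred: 25+1-10=16
Step 8: prey: 1+0-0=1; pred: 16+0-6=10
Step 9: prey: 1+0-0=1; pred: 10+0-4=6
Step 10: prey: 1+0-0=1; pred: 6+0-2=4
Max prey = 51 at step 1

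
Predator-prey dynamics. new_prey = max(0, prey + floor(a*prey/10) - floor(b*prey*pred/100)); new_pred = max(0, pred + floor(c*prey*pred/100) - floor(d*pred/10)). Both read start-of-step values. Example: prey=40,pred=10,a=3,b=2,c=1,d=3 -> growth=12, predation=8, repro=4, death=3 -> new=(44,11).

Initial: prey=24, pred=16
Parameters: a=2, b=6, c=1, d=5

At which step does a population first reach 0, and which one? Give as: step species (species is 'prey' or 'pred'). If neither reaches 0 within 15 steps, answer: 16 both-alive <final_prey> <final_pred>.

Step 1: prey: 24+4-23=5; pred: 16+3-8=11
Step 2: prey: 5+1-3=3; pred: 11+0-5=6
Step 3: prey: 3+0-1=2; pred: 6+0-3=3
Step 4: prey: 2+0-0=2; pred: 3+0-1=2
Step 5: prey: 2+0-0=2; pred: 2+0-1=1
Step 6: prey: 2+0-0=2; pred: 1+0-0=1
Steps 7-15: state stable at prey=2, pred=1 (no change)
No extinction within 15 steps

Answer: 16 both-alive 2 1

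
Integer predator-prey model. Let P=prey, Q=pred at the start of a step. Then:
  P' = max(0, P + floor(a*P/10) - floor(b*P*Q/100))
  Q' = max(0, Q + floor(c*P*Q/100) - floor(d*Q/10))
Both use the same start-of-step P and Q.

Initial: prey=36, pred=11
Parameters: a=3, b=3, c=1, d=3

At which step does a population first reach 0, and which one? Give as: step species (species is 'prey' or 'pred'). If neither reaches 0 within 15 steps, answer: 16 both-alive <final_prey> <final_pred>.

Step 1: prey: 36+10-11=35; pred: 11+3-3=11
Step 2: prey: 35+10-11=34; pred: 11+3-3=11
Step 3: prey: 34+10-11=33; pred: 11+3-3=11
Step 4: prey: 33+9-10=32; pred: 11+3-3=11
Step 5: prey: 32+9-10=31; pred: 11+3-3=11
Step 6: prey: 31+9-10=30; pred: 11+3-3=11
Step 7: prey: 30+9-9=30; pred: 11+3-3=11
Steps 8-15: state stable at prey=30, pred=11 (no change)
No extinction within 15 steps

Answer: 16 both-alive 30 11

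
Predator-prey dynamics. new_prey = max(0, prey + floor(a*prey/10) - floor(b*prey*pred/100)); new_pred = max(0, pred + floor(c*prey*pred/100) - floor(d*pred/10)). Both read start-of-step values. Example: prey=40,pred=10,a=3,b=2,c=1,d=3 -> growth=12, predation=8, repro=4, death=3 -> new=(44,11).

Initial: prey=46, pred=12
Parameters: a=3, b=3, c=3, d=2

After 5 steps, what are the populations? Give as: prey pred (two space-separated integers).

Step 1: prey: 46+13-16=43; pred: 12+16-2=26
Step 2: prey: 43+12-33=22; pred: 26+33-5=54
Step 3: prey: 22+6-35=0; pred: 54+35-10=79
Step 4: prey: 0+0-0=0; pred: 79+0-15=64
Step 5: prey: 0+0-0=0; pred: 64+0-12=52

Answer: 0 52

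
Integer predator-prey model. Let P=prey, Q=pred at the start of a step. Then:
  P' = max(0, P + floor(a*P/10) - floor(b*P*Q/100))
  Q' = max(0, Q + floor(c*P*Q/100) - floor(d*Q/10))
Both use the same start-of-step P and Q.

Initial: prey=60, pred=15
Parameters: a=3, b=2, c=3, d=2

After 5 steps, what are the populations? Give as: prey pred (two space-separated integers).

Answer: 0 116

Derivation:
Step 1: prey: 60+18-18=60; pred: 15+27-3=39
Step 2: prey: 60+18-46=32; pred: 39+70-7=102
Step 3: prey: 32+9-65=0; pred: 102+97-20=179
Step 4: prey: 0+0-0=0; pred: 179+0-35=144
Step 5: prey: 0+0-0=0; pred: 144+0-28=116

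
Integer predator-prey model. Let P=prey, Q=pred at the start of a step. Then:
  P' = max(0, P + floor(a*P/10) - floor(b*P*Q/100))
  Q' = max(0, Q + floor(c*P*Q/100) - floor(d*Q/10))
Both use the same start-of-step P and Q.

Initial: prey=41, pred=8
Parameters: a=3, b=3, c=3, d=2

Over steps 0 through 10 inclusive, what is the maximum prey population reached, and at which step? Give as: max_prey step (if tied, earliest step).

Answer: 44 1

Derivation:
Step 1: prey: 41+12-9=44; pred: 8+9-1=16
Step 2: prey: 44+13-21=36; pred: 16+21-3=34
Step 3: prey: 36+10-36=10; pred: 34+36-6=64
Step 4: prey: 10+3-19=0; pred: 64+19-12=71
Step 5: prey: 0+0-0=0; pred: 71+0-14=57
Step 6: prey: 0+0-0=0; pred: 57+0-11=46
Step 7: prey: 0+0-0=0; pred: 46+0-9=37
Step 8: prey: 0+0-0=0; pred: 37+0-7=30
Step 9: prey: 0+0-0=0; pred: 30+0-6=24
Step 10: prey: 0+0-0=0; pred: 24+0-4=20
Max prey = 44 at step 1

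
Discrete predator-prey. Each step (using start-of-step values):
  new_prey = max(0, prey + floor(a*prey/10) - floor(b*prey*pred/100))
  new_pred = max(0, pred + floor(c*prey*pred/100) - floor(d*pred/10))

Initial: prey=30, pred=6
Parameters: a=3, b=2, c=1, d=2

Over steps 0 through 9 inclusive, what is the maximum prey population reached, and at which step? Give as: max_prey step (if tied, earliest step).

Answer: 64 6

Derivation:
Step 1: prey: 30+9-3=36; pred: 6+1-1=6
Step 2: prey: 36+10-4=42; pred: 6+2-1=7
Step 3: prey: 42+12-5=49; pred: 7+2-1=8
Step 4: prey: 49+14-7=56; pred: 8+3-1=10
Step 5: prey: 56+16-11=61; pred: 10+5-2=13
Step 6: prey: 61+18-15=64; pred: 13+7-2=18
Step 7: prey: 64+19-23=60; pred: 18+11-3=26
Step 8: prey: 60+18-31=47; pred: 26+15-5=36
Step 9: prey: 47+14-33=28; pred: 36+16-7=45
Max prey = 64 at step 6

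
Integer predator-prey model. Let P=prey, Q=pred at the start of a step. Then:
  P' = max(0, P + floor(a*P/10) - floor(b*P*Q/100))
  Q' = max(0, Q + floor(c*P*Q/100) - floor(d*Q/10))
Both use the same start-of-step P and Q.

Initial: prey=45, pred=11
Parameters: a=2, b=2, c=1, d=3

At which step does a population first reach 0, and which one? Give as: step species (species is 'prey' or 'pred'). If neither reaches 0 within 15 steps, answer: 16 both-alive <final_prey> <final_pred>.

Step 1: prey: 45+9-9=45; pred: 11+4-3=12
Step 2: prey: 45+9-10=44; pred: 12+5-3=14
Step 3: prey: 44+8-12=40; pred: 14+6-4=16
Step 4: prey: 40+8-12=36; pred: 16+6-4=18
Step 5: prey: 36+7-12=31; pred: 18+6-5=19
Step 6: prey: 31+6-11=26; pred: 19+5-5=19
Step 7: prey: 26+5-9=22; pred: 19+4-5=18
Step 8: prey: 22+4-7=19; pred: 18+3-5=16
Step 9: prey: 19+3-6=16; pred: 16+3-4=15
Step 10: prey: 16+3-4=15; pred: 15+2-4=13
Step 11: prey: 15+3-3=15; pred: 13+1-3=11
Step 12: prey: 15+3-3=15; pred: 11+1-3=9
Step 13: prey: 15+3-2=16; pred: 9+1-2=8
Step 14: prey: 16+3-2=17; pred: 8+1-2=7
Step 15: prey: 17+3-2=18; pred: 7+1-2=6
No extinction within 15 steps

Answer: 16 both-alive 18 6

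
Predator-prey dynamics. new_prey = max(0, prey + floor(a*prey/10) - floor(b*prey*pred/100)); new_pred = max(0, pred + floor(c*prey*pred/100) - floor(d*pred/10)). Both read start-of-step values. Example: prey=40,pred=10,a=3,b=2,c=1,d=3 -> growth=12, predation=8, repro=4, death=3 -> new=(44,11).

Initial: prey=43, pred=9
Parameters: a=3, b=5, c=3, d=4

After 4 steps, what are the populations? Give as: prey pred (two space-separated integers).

Step 1: prey: 43+12-19=36; pred: 9+11-3=17
Step 2: prey: 36+10-30=16; pred: 17+18-6=29
Step 3: prey: 16+4-23=0; pred: 29+13-11=31
Step 4: prey: 0+0-0=0; pred: 31+0-12=19

Answer: 0 19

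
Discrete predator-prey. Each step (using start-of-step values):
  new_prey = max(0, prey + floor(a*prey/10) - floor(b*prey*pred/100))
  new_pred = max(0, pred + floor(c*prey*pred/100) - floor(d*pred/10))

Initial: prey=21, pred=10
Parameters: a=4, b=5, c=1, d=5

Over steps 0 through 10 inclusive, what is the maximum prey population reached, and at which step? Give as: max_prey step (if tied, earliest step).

Answer: 167 10

Derivation:
Step 1: prey: 21+8-10=19; pred: 10+2-5=7
Step 2: prey: 19+7-6=20; pred: 7+1-3=5
Step 3: prey: 20+8-5=23; pred: 5+1-2=4
Step 4: prey: 23+9-4=28; pred: 4+0-2=2
Step 5: prey: 28+11-2=37; pred: 2+0-1=1
Step 6: prey: 37+14-1=50; pred: 1+0-0=1
Step 7: prey: 50+20-2=68; pred: 1+0-0=1
Step 8: prey: 68+27-3=92; pred: 1+0-0=1
Step 9: prey: 92+36-4=124; pred: 1+0-0=1
Step 10: prey: 124+49-6=167; pred: 1+1-0=2
Max prey = 167 at step 10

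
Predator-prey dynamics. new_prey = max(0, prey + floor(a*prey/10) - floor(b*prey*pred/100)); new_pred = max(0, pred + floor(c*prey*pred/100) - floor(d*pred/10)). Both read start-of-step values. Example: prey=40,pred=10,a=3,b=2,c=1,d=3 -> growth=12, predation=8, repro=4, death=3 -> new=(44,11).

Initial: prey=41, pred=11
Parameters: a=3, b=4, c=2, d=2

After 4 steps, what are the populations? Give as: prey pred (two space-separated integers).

Step 1: prey: 41+12-18=35; pred: 11+9-2=18
Step 2: prey: 35+10-25=20; pred: 18+12-3=27
Step 3: prey: 20+6-21=5; pred: 27+10-5=32
Step 4: prey: 5+1-6=0; pred: 32+3-6=29

Answer: 0 29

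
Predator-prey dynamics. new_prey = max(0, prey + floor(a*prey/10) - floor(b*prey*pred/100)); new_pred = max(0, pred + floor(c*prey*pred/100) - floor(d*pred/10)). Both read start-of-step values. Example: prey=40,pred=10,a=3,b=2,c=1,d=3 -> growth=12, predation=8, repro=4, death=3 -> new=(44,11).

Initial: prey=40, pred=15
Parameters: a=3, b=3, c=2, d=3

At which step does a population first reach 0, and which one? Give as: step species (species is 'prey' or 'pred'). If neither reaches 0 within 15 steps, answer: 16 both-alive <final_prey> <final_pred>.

Step 1: prey: 40+12-18=34; pred: 15+12-4=23
Step 2: prey: 34+10-23=21; pred: 23+15-6=32
Step 3: prey: 21+6-20=7; pred: 32+13-9=36
Step 4: prey: 7+2-7=2; pred: 36+5-10=31
Step 5: prey: 2+0-1=1; pred: 31+1-9=23
Step 6: prey: 1+0-0=1; pred: 23+0-6=17
Step 7: prey: 1+0-0=1; pred: 17+0-5=12
Step 8: prey: 1+0-0=1; pred: 12+0-3=9
Step 9: prey: 1+0-0=1; pred: 9+0-2=7
Step 10: prey: 1+0-0=1; pred: 7+0-2=5
Step 11: prey: 1+0-0=1; pred: 5+0-1=4
Step 12: prey: 1+0-0=1; pred: 4+0-1=3
Step 13: prey: 1+0-0=1; pred: 3+0-0=3
Steps 14-15: state stable at prey=1, pred=3 (no change)
No extinction within 15 steps

Answer: 16 both-alive 1 3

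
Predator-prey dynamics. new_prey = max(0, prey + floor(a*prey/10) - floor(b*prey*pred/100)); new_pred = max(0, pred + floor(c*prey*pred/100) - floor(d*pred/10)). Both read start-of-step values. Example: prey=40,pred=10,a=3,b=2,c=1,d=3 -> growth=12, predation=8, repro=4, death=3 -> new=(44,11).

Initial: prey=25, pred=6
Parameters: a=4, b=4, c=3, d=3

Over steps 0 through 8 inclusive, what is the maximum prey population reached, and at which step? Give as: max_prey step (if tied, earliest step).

Step 1: prey: 25+10-6=29; pred: 6+4-1=9
Step 2: prey: 29+11-10=30; pred: 9+7-2=14
Step 3: prey: 30+12-16=26; pred: 14+12-4=22
Step 4: prey: 26+10-22=14; pred: 22+17-6=33
Step 5: prey: 14+5-18=1; pred: 33+13-9=37
Step 6: prey: 1+0-1=0; pred: 37+1-11=27
Step 7: prey: 0+0-0=0; pred: 27+0-8=19
Step 8: prey: 0+0-0=0; pred: 19+0-5=14
Max prey = 30 at step 2

Answer: 30 2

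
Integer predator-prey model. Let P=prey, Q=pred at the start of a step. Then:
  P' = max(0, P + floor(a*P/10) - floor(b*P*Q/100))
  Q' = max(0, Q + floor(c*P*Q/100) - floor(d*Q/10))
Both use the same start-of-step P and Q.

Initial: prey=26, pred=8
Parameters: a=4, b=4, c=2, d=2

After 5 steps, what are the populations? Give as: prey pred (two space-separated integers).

Step 1: prey: 26+10-8=28; pred: 8+4-1=11
Step 2: prey: 28+11-12=27; pred: 11+6-2=15
Step 3: prey: 27+10-16=21; pred: 15+8-3=20
Step 4: prey: 21+8-16=13; pred: 20+8-4=24
Step 5: prey: 13+5-12=6; pred: 24+6-4=26

Answer: 6 26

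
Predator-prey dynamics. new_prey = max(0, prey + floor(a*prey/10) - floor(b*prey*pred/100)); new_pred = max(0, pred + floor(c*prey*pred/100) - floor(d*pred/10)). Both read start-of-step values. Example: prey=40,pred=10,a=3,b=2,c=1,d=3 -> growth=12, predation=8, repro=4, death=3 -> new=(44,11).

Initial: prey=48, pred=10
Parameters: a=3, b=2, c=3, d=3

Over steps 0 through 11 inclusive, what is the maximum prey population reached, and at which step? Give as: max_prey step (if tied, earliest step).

Step 1: prey: 48+14-9=53; pred: 10+14-3=21
Step 2: prey: 53+15-22=46; pred: 21+33-6=48
Step 3: prey: 46+13-44=15; pred: 48+66-14=100
Step 4: prey: 15+4-30=0; pred: 100+45-30=115
Step 5: prey: 0+0-0=0; pred: 115+0-34=81
Step 6: prey: 0+0-0=0; pred: 81+0-24=57
Step 7: prey: 0+0-0=0; pred: 57+0-17=40
Step 8: prey: 0+0-0=0; pred: 40+0-12=28
Step 9: prey: 0+0-0=0; pred: 28+0-8=20
Step 10: prey: 0+0-0=0; pred: 20+0-6=14
Step 11: prey: 0+0-0=0; pred: 14+0-4=10
Max prey = 53 at step 1

Answer: 53 1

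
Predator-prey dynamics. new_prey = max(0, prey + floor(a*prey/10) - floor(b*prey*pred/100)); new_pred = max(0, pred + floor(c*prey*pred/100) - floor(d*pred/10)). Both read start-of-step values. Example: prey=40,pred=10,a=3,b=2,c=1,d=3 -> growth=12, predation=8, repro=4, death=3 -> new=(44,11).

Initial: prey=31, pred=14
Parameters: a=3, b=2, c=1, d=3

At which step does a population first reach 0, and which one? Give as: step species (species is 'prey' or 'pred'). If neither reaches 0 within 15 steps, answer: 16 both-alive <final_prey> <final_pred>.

Answer: 16 both-alive 33 14

Derivation:
Step 1: prey: 31+9-8=32; pred: 14+4-4=14
Step 2: prey: 32+9-8=33; pred: 14+4-4=14
Step 3: prey: 33+9-9=33; pred: 14+4-4=14
Steps 4-15: state stable at prey=33, pred=14 (no change)
No extinction within 15 steps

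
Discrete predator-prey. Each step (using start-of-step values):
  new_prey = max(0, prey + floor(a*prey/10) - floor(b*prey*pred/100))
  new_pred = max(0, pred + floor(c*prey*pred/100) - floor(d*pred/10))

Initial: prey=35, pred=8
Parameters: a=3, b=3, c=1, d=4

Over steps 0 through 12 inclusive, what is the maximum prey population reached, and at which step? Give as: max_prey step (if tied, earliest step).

Answer: 57 7

Derivation:
Step 1: prey: 35+10-8=37; pred: 8+2-3=7
Step 2: prey: 37+11-7=41; pred: 7+2-2=7
Step 3: prey: 41+12-8=45; pred: 7+2-2=7
Step 4: prey: 45+13-9=49; pred: 7+3-2=8
Step 5: prey: 49+14-11=52; pred: 8+3-3=8
Step 6: prey: 52+15-12=55; pred: 8+4-3=9
Step 7: prey: 55+16-14=57; pred: 9+4-3=10
Step 8: prey: 57+17-17=57; pred: 10+5-4=11
Step 9: prey: 57+17-18=56; pred: 11+6-4=13
Step 10: prey: 56+16-21=51; pred: 13+7-5=15
Step 11: prey: 51+15-22=44; pred: 15+7-6=16
Step 12: prey: 44+13-21=36; pred: 16+7-6=17
Max prey = 57 at step 7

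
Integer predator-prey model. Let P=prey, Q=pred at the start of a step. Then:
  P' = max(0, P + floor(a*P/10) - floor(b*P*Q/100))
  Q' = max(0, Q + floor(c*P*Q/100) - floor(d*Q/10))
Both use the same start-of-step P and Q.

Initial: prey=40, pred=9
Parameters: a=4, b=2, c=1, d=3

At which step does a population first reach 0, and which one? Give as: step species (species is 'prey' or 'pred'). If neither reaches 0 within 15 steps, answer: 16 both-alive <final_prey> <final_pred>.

Step 1: prey: 40+16-7=49; pred: 9+3-2=10
Step 2: prey: 49+19-9=59; pred: 10+4-3=11
Step 3: prey: 59+23-12=70; pred: 11+6-3=14
Step 4: prey: 70+28-19=79; pred: 14+9-4=19
Step 5: prey: 79+31-30=80; pred: 19+15-5=29
Step 6: prey: 80+32-46=66; pred: 29+23-8=44
Step 7: prey: 66+26-58=34; pred: 44+29-13=60
Step 8: prey: 34+13-40=7; pred: 60+20-18=62
Step 9: prey: 7+2-8=1; pred: 62+4-18=48
Step 10: prey: 1+0-0=1; pred: 48+0-14=34
Step 11: prey: 1+0-0=1; pred: 34+0-10=24
Step 12: prey: 1+0-0=1; pred: 24+0-7=17
Step 13: prey: 1+0-0=1; pred: 17+0-5=12
Step 14: prey: 1+0-0=1; pred: 12+0-3=9
Step 15: prey: 1+0-0=1; pred: 9+0-2=7
No extinction within 15 steps

Answer: 16 both-alive 1 7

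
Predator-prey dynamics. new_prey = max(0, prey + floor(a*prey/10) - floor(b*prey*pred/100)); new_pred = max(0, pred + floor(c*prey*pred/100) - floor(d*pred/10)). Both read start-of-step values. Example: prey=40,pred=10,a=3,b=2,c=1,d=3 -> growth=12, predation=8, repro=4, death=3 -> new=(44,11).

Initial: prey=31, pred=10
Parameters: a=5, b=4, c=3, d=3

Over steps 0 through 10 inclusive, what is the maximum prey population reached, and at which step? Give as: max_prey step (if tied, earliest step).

Step 1: prey: 31+15-12=34; pred: 10+9-3=16
Step 2: prey: 34+17-21=30; pred: 16+16-4=28
Step 3: prey: 30+15-33=12; pred: 28+25-8=45
Step 4: prey: 12+6-21=0; pred: 45+16-13=48
Step 5: prey: 0+0-0=0; pred: 48+0-14=34
Step 6: prey: 0+0-0=0; pred: 34+0-10=24
Step 7: prey: 0+0-0=0; pred: 24+0-7=17
Step 8: prey: 0+0-0=0; pred: 17+0-5=12
Step 9: prey: 0+0-0=0; pred: 12+0-3=9
Step 10: prey: 0+0-0=0; pred: 9+0-2=7
Max prey = 34 at step 1

Answer: 34 1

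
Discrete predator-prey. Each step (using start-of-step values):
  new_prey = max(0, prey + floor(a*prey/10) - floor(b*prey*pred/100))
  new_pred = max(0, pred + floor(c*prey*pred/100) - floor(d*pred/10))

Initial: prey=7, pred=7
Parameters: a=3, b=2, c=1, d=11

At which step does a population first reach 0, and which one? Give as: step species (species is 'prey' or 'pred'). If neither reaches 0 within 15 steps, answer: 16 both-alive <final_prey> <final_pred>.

Step 1: prey: 7+2-0=9; pred: 7+0-7=0
First extinction: pred at step 1

Answer: 1 pred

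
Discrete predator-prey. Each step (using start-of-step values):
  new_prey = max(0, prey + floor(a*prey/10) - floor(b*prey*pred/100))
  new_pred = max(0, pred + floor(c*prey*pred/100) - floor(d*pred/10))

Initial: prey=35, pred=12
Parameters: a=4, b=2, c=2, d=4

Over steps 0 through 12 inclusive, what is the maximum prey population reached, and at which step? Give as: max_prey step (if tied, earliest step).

Step 1: prey: 35+14-8=41; pred: 12+8-4=16
Step 2: prey: 41+16-13=44; pred: 16+13-6=23
Step 3: prey: 44+17-20=41; pred: 23+20-9=34
Step 4: prey: 41+16-27=30; pred: 34+27-13=48
Step 5: prey: 30+12-28=14; pred: 48+28-19=57
Step 6: prey: 14+5-15=4; pred: 57+15-22=50
Step 7: prey: 4+1-4=1; pred: 50+4-20=34
Step 8: prey: 1+0-0=1; pred: 34+0-13=21
Step 9: prey: 1+0-0=1; pred: 21+0-8=13
Step 10: prey: 1+0-0=1; pred: 13+0-5=8
Step 11: prey: 1+0-0=1; pred: 8+0-3=5
Step 12: prey: 1+0-0=1; pred: 5+0-2=3
Max prey = 44 at step 2

Answer: 44 2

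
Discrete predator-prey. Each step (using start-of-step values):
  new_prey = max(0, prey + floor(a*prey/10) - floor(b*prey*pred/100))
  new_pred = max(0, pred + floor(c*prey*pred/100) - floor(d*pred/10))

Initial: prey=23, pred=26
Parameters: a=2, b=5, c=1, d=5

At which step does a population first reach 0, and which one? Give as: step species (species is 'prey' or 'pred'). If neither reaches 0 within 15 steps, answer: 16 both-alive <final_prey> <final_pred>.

Answer: 1 prey

Derivation:
Step 1: prey: 23+4-29=0; pred: 26+5-13=18
First extinction: prey at step 1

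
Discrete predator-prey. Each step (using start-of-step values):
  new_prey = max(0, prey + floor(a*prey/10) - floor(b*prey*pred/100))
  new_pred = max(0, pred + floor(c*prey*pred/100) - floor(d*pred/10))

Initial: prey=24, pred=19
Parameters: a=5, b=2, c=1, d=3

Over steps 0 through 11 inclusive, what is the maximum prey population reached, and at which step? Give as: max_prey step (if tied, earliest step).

Step 1: prey: 24+12-9=27; pred: 19+4-5=18
Step 2: prey: 27+13-9=31; pred: 18+4-5=17
Step 3: prey: 31+15-10=36; pred: 17+5-5=17
Step 4: prey: 36+18-12=42; pred: 17+6-5=18
Step 5: prey: 42+21-15=48; pred: 18+7-5=20
Step 6: prey: 48+24-19=53; pred: 20+9-6=23
Step 7: prey: 53+26-24=55; pred: 23+12-6=29
Step 8: prey: 55+27-31=51; pred: 29+15-8=36
Step 9: prey: 51+25-36=40; pred: 36+18-10=44
Step 10: prey: 40+20-35=25; pred: 44+17-13=48
Step 11: prey: 25+12-24=13; pred: 48+12-14=46
Max prey = 55 at step 7

Answer: 55 7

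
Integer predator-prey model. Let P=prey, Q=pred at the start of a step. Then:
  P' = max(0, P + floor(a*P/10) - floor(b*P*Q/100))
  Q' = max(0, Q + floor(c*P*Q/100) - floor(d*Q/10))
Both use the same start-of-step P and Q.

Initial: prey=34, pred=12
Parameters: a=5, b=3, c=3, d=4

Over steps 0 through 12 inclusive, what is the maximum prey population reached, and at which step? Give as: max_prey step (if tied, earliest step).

Step 1: prey: 34+17-12=39; pred: 12+12-4=20
Step 2: prey: 39+19-23=35; pred: 20+23-8=35
Step 3: prey: 35+17-36=16; pred: 35+36-14=57
Step 4: prey: 16+8-27=0; pred: 57+27-22=62
Step 5: prey: 0+0-0=0; pred: 62+0-24=38
Step 6: prey: 0+0-0=0; pred: 38+0-15=23
Step 7: prey: 0+0-0=0; pred: 23+0-9=14
Step 8: prey: 0+0-0=0; pred: 14+0-5=9
Step 9: prey: 0+0-0=0; pred: 9+0-3=6
Step 10: prey: 0+0-0=0; pred: 6+0-2=4
Step 11: prey: 0+0-0=0; pred: 4+0-1=3
Step 12: prey: 0+0-0=0; pred: 3+0-1=2
Max prey = 39 at step 1

Answer: 39 1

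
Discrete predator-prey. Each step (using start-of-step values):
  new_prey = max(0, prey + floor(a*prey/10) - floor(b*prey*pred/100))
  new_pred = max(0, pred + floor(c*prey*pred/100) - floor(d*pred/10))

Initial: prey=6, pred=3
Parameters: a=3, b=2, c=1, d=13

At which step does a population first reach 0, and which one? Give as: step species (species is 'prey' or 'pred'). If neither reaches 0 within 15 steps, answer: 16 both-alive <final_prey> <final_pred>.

Step 1: prey: 6+1-0=7; pred: 3+0-3=0
First extinction: pred at step 1

Answer: 1 pred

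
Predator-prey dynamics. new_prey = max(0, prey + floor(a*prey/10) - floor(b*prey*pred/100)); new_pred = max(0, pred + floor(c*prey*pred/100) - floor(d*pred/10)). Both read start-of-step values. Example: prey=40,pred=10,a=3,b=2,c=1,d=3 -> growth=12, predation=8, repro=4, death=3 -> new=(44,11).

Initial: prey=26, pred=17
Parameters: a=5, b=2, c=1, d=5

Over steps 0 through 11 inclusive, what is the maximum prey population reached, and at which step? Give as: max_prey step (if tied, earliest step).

Step 1: prey: 26+13-8=31; pred: 17+4-8=13
Step 2: prey: 31+15-8=38; pred: 13+4-6=11
Step 3: prey: 38+19-8=49; pred: 11+4-5=10
Step 4: prey: 49+24-9=64; pred: 10+4-5=9
Step 5: prey: 64+32-11=85; pred: 9+5-4=10
Step 6: prey: 85+42-17=110; pred: 10+8-5=13
Step 7: prey: 110+55-28=137; pred: 13+14-6=21
Step 8: prey: 137+68-57=148; pred: 21+28-10=39
Step 9: prey: 148+74-115=107; pred: 39+57-19=77
Step 10: prey: 107+53-164=0; pred: 77+82-38=121
Step 11: prey: 0+0-0=0; pred: 121+0-60=61
Max prey = 148 at step 8

Answer: 148 8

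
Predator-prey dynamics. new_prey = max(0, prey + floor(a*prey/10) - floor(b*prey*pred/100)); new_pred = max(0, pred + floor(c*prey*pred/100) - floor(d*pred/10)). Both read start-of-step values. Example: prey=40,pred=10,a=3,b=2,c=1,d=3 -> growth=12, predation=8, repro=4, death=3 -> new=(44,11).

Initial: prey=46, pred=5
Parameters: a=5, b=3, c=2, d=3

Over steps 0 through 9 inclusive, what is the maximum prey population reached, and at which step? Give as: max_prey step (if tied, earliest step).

Answer: 81 3

Derivation:
Step 1: prey: 46+23-6=63; pred: 5+4-1=8
Step 2: prey: 63+31-15=79; pred: 8+10-2=16
Step 3: prey: 79+39-37=81; pred: 16+25-4=37
Step 4: prey: 81+40-89=32; pred: 37+59-11=85
Step 5: prey: 32+16-81=0; pred: 85+54-25=114
Step 6: prey: 0+0-0=0; pred: 114+0-34=80
Step 7: prey: 0+0-0=0; pred: 80+0-24=56
Step 8: prey: 0+0-0=0; pred: 56+0-16=40
Step 9: prey: 0+0-0=0; pred: 40+0-12=28
Max prey = 81 at step 3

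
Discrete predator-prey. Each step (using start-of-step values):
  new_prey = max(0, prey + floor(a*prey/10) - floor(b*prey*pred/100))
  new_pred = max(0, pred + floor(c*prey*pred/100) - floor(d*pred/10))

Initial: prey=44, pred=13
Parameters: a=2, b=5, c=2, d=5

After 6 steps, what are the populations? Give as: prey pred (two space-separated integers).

Answer: 2 2

Derivation:
Step 1: prey: 44+8-28=24; pred: 13+11-6=18
Step 2: prey: 24+4-21=7; pred: 18+8-9=17
Step 3: prey: 7+1-5=3; pred: 17+2-8=11
Step 4: prey: 3+0-1=2; pred: 11+0-5=6
Step 5: prey: 2+0-0=2; pred: 6+0-3=3
Step 6: prey: 2+0-0=2; pred: 3+0-1=2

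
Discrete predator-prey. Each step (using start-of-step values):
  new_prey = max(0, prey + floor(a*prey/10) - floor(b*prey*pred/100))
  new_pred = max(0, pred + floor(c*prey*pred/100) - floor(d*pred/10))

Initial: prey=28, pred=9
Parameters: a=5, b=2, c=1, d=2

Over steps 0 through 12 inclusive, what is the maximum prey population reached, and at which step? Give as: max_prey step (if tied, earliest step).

Step 1: prey: 28+14-5=37; pred: 9+2-1=10
Step 2: prey: 37+18-7=48; pred: 10+3-2=11
Step 3: prey: 48+24-10=62; pred: 11+5-2=14
Step 4: prey: 62+31-17=76; pred: 14+8-2=20
Step 5: prey: 76+38-30=84; pred: 20+15-4=31
Step 6: prey: 84+42-52=74; pred: 31+26-6=51
Step 7: prey: 74+37-75=36; pred: 51+37-10=78
Step 8: prey: 36+18-56=0; pred: 78+28-15=91
Step 9: prey: 0+0-0=0; pred: 91+0-18=73
Step 10: prey: 0+0-0=0; pred: 73+0-14=59
Step 11: prey: 0+0-0=0; pred: 59+0-11=48
Step 12: prey: 0+0-0=0; pred: 48+0-9=39
Max prey = 84 at step 5

Answer: 84 5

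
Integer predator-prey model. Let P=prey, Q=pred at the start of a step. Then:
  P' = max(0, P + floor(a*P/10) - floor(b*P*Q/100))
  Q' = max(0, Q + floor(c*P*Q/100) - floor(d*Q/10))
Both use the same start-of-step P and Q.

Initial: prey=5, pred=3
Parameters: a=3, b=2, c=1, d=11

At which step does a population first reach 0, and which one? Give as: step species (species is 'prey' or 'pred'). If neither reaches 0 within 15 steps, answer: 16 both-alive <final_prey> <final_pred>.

Step 1: prey: 5+1-0=6; pred: 3+0-3=0
First extinction: pred at step 1

Answer: 1 pred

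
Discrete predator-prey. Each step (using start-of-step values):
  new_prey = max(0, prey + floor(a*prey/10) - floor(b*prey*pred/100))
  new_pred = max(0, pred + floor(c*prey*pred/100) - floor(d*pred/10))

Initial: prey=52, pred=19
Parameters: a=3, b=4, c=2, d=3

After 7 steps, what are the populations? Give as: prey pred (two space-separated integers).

Step 1: prey: 52+15-39=28; pred: 19+19-5=33
Step 2: prey: 28+8-36=0; pred: 33+18-9=42
Step 3: prey: 0+0-0=0; pred: 42+0-12=30
Step 4: prey: 0+0-0=0; pred: 30+0-9=21
Step 5: prey: 0+0-0=0; pred: 21+0-6=15
Step 6: prey: 0+0-0=0; pred: 15+0-4=11
Step 7: prey: 0+0-0=0; pred: 11+0-3=8

Answer: 0 8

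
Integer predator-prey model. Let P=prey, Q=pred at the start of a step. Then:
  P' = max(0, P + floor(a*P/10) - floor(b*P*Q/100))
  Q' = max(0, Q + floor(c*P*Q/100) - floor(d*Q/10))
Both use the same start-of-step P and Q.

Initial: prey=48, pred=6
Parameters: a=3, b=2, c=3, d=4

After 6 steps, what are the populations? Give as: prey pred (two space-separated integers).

Answer: 0 48

Derivation:
Step 1: prey: 48+14-5=57; pred: 6+8-2=12
Step 2: prey: 57+17-13=61; pred: 12+20-4=28
Step 3: prey: 61+18-34=45; pred: 28+51-11=68
Step 4: prey: 45+13-61=0; pred: 68+91-27=132
Step 5: prey: 0+0-0=0; pred: 132+0-52=80
Step 6: prey: 0+0-0=0; pred: 80+0-32=48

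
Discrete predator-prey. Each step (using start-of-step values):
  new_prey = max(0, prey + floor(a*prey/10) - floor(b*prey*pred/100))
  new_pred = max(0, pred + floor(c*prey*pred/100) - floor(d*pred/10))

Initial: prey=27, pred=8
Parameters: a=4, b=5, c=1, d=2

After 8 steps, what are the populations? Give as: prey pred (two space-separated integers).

Step 1: prey: 27+10-10=27; pred: 8+2-1=9
Step 2: prey: 27+10-12=25; pred: 9+2-1=10
Step 3: prey: 25+10-12=23; pred: 10+2-2=10
Step 4: prey: 23+9-11=21; pred: 10+2-2=10
Step 5: prey: 21+8-10=19; pred: 10+2-2=10
Step 6: prey: 19+7-9=17; pred: 10+1-2=9
Step 7: prey: 17+6-7=16; pred: 9+1-1=9
Step 8: prey: 16+6-7=15; pred: 9+1-1=9

Answer: 15 9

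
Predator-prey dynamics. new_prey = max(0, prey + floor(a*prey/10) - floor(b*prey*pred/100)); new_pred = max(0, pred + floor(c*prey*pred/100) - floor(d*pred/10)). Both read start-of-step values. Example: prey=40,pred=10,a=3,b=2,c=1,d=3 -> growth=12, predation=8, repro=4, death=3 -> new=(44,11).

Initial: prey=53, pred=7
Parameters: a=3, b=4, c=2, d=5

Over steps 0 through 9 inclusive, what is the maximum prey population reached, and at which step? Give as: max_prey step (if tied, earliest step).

Answer: 54 1

Derivation:
Step 1: prey: 53+15-14=54; pred: 7+7-3=11
Step 2: prey: 54+16-23=47; pred: 11+11-5=17
Step 3: prey: 47+14-31=30; pred: 17+15-8=24
Step 4: prey: 30+9-28=11; pred: 24+14-12=26
Step 5: prey: 11+3-11=3; pred: 26+5-13=18
Step 6: prey: 3+0-2=1; pred: 18+1-9=10
Step 7: prey: 1+0-0=1; pred: 10+0-5=5
Step 8: prey: 1+0-0=1; pred: 5+0-2=3
Step 9: prey: 1+0-0=1; pred: 3+0-1=2
Max prey = 54 at step 1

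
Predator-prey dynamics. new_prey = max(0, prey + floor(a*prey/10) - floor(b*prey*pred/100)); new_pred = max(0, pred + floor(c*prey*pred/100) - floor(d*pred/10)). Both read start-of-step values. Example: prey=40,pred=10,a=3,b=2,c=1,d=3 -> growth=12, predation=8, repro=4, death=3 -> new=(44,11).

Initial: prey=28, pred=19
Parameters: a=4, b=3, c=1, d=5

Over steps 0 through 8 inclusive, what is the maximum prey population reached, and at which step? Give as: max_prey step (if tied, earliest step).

Answer: 77 8

Derivation:
Step 1: prey: 28+11-15=24; pred: 19+5-9=15
Step 2: prey: 24+9-10=23; pred: 15+3-7=11
Step 3: prey: 23+9-7=25; pred: 11+2-5=8
Step 4: prey: 25+10-6=29; pred: 8+2-4=6
Step 5: prey: 29+11-5=35; pred: 6+1-3=4
Step 6: prey: 35+14-4=45; pred: 4+1-2=3
Step 7: prey: 45+18-4=59; pred: 3+1-1=3
Step 8: prey: 59+23-5=77; pred: 3+1-1=3
Max prey = 77 at step 8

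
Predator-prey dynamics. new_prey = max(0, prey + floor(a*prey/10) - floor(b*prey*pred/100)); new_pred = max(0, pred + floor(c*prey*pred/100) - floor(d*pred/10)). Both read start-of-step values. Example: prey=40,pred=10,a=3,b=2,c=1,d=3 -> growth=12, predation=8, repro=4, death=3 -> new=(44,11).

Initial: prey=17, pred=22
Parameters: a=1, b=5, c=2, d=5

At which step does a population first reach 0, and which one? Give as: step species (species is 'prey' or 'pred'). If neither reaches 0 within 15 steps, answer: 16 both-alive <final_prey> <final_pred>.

Answer: 1 prey

Derivation:
Step 1: prey: 17+1-18=0; pred: 22+7-11=18
First extinction: prey at step 1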